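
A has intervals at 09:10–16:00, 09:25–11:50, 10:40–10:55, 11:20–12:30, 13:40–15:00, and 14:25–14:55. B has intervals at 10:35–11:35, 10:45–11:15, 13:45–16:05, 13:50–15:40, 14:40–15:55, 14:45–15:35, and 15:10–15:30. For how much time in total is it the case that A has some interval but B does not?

3 h 35 min

First set merges to 09:10-16:00.
Second set merges to 10:35-11:35, 13:45-16:05.
A \ B = 09:10-10:35, 11:35-13:45.
Total: 1 h 25 min + 2 h 10 min = 3 h 35 min.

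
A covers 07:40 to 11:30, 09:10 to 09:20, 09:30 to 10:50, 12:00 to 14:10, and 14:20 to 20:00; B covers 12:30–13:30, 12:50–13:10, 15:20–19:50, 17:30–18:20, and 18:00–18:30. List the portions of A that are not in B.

First set merges to 07:40-11:30, 12:00-14:10, 14:20-20:00.
Second set merges to 12:30-13:30, 15:20-19:50.
07:40-11:30: nothing removed.
12:00-14:10 \ B = 12:00-12:30, 13:30-14:10.
14:20-20:00 \ B = 14:20-15:20, 19:50-20:00.

07:40-11:30, 12:00-12:30, 13:30-14:10, 14:20-15:20, 19:50-20:00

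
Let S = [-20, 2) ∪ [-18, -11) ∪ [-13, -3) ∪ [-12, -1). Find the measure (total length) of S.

22

Merged: [-20, 2).
Length: 22.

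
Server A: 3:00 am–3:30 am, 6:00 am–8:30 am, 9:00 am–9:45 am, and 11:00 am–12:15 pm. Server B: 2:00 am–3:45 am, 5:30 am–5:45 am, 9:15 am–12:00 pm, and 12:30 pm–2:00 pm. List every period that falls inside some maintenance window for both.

3:00 am-3:30 am, 9:15 am-9:45 am, 11:00 am-12:00 pm

3:00 am-3:30 am overlaps B on 3:00 am-3:30 am.
6:00 am-8:30 am falls entirely outside B.
9:00 am-9:45 am overlaps B on 9:15 am-9:45 am.
11:00 am-12:15 pm overlaps B on 11:00 am-12:00 pm.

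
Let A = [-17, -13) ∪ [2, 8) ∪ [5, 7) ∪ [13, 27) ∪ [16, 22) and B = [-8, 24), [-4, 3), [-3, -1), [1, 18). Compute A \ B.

[-17, -13) ∪ [24, 27)

First set merges to [-17, -13), [2, 8), [13, 27).
Second set merges to [-8, 24).
[-17, -13) is untouched.
[2, 8) lies entirely inside B → drops out.
[13, 27) with B removed leaves [24, 27).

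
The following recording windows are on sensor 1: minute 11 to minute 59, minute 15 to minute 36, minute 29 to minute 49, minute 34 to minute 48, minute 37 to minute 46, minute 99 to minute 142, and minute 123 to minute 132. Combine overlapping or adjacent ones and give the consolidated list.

minute 15 to minute 36 overlaps/touches minute 11 to minute 59 → extend to minute 11 to minute 59.
minute 29 to minute 49 overlaps/touches minute 11 to minute 59 → extend to minute 11 to minute 59.
minute 34 to minute 48 overlaps/touches minute 11 to minute 59 → extend to minute 11 to minute 59.
minute 37 to minute 46 overlaps/touches minute 11 to minute 59 → extend to minute 11 to minute 59.
minute 99 to minute 142 is disjoint → start new block.
minute 123 to minute 132 overlaps/touches minute 99 to minute 142 → extend to minute 99 to minute 142.

minute 11 to minute 59, minute 99 to minute 142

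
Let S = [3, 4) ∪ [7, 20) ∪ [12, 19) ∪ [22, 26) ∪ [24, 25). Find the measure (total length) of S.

Merged: [3, 4), [7, 20), [22, 26).
Lengths: 1 + 13 + 4 = 18.

18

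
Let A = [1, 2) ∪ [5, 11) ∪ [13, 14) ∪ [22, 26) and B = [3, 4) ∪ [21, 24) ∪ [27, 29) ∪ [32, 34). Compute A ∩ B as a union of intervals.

[22, 24)

[1, 2): no overlap with the second set.
[5, 11): no overlap with the second set.
[13, 14): no overlap with the second set.
[22, 26) meets the second set on [22, 24).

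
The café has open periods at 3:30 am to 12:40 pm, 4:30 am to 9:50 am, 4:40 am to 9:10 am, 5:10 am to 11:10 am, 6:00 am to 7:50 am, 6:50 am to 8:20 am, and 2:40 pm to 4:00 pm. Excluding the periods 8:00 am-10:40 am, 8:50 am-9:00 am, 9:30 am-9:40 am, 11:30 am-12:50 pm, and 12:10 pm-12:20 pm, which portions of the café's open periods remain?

3:30 am–8:00 am, 10:40 am–11:30 am, 2:40 pm–4:00 pm

Merge the first list: 3:30 am–12:40 pm, 2:40 pm–4:00 pm.
Merge the second list: 8:00 am–10:40 am, 11:30 am–12:50 pm.
3:30 am–12:40 pm minus B → 3:30 am–8:00 am, 10:40 am–11:30 am.
2:40 pm–4:00 pm: no B overlap → unchanged.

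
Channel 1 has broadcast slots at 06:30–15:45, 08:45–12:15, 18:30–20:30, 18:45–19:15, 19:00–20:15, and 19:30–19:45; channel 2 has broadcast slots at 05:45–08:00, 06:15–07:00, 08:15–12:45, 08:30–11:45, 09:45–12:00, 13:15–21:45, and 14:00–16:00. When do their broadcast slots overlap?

Merge the first list: 06:30-15:45, 18:30-20:30.
Merge the second list: 05:45-08:00, 08:15-12:45, 13:15-21:45.
06:30-15:45 meets the second set on 06:30-08:00, 08:15-12:45, 13:15-15:45.
18:30-20:30 meets the second set on 18:30-20:30.

06:30-08:00, 08:15-12:45, 13:15-15:45, 18:30-20:30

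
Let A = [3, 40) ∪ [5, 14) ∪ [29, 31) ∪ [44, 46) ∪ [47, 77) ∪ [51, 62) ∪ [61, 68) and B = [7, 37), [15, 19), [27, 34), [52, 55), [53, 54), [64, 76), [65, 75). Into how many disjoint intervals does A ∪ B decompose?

First set merges to [3, 40), [44, 46), [47, 77).
Second set merges to [7, 37), [52, 55), [64, 76).
A ∪ B = [3, 40), [44, 46), [47, 77).
That is 3 disjoint pieces.

3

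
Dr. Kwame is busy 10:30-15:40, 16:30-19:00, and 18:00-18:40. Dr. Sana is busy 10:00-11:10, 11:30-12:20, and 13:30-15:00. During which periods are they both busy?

A, merged: 10:30-15:40, 16:30-19:00.
10:30-15:40 ∩ B → 10:30-11:10, 11:30-12:20, 13:30-15:00.
16:30-19:00 meets no B interval.

10:30-11:10, 11:30-12:20, 13:30-15:00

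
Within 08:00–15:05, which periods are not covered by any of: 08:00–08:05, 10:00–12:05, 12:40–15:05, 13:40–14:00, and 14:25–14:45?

After merging, the occupied span is 08:00–08:05, 10:00–12:05, 12:40–15:05.
Uncovered inside 08:00–15:05: 08:05–10:00, 12:05–12:40.

08:05–10:00, 12:05–12:40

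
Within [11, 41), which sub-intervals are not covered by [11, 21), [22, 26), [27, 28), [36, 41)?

[21, 22) ∪ [26, 27) ∪ [28, 36)

The merged coverage is [11, 21), [22, 26), [27, 28), [36, 41).
Uncovered inside [11, 41): [21, 22), [26, 27), [28, 36).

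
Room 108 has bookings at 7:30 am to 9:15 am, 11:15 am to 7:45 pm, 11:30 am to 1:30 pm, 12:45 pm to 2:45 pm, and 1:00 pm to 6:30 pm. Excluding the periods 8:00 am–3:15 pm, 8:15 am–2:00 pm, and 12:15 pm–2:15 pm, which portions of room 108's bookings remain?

7:30 am–8:00 am, 3:15 pm–7:45 pm

Merge the first list: 7:30 am–9:15 am, 11:15 am–7:45 pm.
Merge the second list: 8:00 am–3:15 pm.
7:30 am–9:15 am with B removed leaves 7:30 am–8:00 am.
11:15 am–7:45 pm with B removed leaves 3:15 pm–7:45 pm.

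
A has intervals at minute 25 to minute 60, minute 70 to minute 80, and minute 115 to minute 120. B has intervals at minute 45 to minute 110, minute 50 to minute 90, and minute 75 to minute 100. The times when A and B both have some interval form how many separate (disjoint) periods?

B, merged: minute 45 to minute 110.
A ∩ B = minute 45 to minute 60, minute 70 to minute 80.
That is 2 disjoint pieces.

2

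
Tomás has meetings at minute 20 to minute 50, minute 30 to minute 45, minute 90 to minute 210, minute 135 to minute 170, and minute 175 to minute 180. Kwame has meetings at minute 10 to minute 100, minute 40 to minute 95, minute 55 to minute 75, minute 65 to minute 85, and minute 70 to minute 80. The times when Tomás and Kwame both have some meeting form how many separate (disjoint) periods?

2

A, merged: minute 20 to minute 50, minute 90 to minute 210.
B, merged: minute 10 to minute 100.
A ∩ B = minute 20 to minute 50, minute 90 to minute 100.
That is 2 disjoint pieces.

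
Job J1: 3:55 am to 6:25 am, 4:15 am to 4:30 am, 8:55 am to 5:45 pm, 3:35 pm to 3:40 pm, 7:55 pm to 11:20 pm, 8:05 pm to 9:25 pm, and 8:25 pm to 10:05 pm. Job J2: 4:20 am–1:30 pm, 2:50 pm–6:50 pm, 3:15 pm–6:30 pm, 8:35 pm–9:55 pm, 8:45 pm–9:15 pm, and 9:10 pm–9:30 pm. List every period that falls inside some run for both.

4:20 am–6:25 am, 8:55 am–1:30 pm, 2:50 pm–5:45 pm, 8:35 pm–9:55 pm

First set merges to 3:55 am–6:25 am, 8:55 am–5:45 pm, 7:55 pm–11:20 pm.
Second set merges to 4:20 am–1:30 pm, 2:50 pm–6:50 pm, 8:35 pm–9:55 pm.
3:55 am–6:25 am overlaps B on 4:20 am–6:25 am.
8:55 am–5:45 pm overlaps B on 8:55 am–1:30 pm, 2:50 pm–5:45 pm.
7:55 pm–11:20 pm overlaps B on 8:35 pm–9:55 pm.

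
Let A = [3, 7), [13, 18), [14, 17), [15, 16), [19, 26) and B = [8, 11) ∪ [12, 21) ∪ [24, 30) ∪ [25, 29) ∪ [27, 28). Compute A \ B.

A, merged: [3, 7), [13, 18), [19, 26).
B, merged: [8, 11), [12, 21), [24, 30).
[3, 7) is untouched.
[13, 18) lies entirely inside B → drops out.
[19, 26) with B removed leaves [21, 24).

[3, 7) ∪ [21, 24)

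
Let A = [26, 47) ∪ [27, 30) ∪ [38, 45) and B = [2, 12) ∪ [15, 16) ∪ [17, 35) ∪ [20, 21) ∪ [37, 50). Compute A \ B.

[35, 37)

A, merged: [26, 47).
B, merged: [2, 12), [15, 16), [17, 35), [37, 50).
[26, 47) with B removed leaves [35, 37).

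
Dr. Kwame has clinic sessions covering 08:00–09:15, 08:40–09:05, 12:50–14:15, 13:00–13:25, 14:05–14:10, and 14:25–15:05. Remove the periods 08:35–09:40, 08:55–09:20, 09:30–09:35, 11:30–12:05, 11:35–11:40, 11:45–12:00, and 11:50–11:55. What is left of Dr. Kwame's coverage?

First set merges to 08:00–09:15, 12:50–14:15, 14:25–15:05.
Second set merges to 08:35–09:40, 11:30–12:05.
08:00–09:15 \ B = 08:00–08:35.
12:50–14:15: nothing removed.
14:25–15:05: nothing removed.

08:00–08:35, 12:50–14:15, 14:25–15:05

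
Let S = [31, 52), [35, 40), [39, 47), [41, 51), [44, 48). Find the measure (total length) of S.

Merged: [31, 52).
Length: 21.

21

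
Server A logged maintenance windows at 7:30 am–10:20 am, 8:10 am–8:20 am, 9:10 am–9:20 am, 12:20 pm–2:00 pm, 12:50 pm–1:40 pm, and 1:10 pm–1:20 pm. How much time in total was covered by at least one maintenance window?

4 h 30 min

Merged: 7:30 am–10:20 am, 12:20 pm–2:00 pm.
Lengths: 2 h 50 min + 1 h 40 min = 4 h 30 min.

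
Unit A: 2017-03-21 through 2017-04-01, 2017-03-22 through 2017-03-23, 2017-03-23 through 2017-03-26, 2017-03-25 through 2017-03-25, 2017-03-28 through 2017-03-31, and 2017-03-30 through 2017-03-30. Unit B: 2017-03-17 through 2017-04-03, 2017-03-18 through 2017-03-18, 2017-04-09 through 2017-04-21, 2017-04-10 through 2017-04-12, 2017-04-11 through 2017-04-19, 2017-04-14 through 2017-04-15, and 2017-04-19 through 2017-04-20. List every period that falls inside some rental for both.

A, merged: 2017-03-21 through 2017-04-01.
B, merged: 2017-03-17 through 2017-04-03, 2017-04-09 through 2017-04-21.
2017-03-21 through 2017-04-01 meets the second set on 2017-03-21 through 2017-04-01.

2017-03-21 through 2017-04-01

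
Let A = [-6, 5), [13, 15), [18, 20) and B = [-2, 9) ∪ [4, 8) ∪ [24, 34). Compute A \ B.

[-6, -2) ∪ [13, 15) ∪ [18, 20)

B, merged: [-2, 9), [24, 34).
[-6, 5) with B removed leaves [-6, -2).
[13, 15) is untouched.
[18, 20) is untouched.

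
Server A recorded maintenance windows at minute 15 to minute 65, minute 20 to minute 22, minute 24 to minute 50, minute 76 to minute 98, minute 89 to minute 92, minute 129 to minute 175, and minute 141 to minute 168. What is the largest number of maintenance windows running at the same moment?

Walk the sorted start/end points keeping a running depth.
The depth first hits 2 at minute 20.

2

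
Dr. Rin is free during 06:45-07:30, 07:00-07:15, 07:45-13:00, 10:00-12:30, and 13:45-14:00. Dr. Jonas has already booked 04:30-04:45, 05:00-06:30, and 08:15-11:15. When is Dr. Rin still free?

06:45–07:30, 07:45–08:15, 11:15–13:00, 13:45–14:00

A, merged: 06:45–07:30, 07:45–13:00, 13:45–14:00.
06:45–07:30 is untouched.
07:45–13:00 with B removed leaves 07:45–08:15, 11:15–13:00.
13:45–14:00 is untouched.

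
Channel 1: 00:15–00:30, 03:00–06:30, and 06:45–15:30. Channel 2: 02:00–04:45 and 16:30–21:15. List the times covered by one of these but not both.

00:15-00:30, 02:00-03:00, 04:45-06:30, 06:45-15:30, 16:30-21:15

Only in the first: 00:15-00:30, 04:45-06:30, 06:45-15:30.
Only in the second: 02:00-03:00, 16:30-21:15.
Together these are the periods covered by exactly one.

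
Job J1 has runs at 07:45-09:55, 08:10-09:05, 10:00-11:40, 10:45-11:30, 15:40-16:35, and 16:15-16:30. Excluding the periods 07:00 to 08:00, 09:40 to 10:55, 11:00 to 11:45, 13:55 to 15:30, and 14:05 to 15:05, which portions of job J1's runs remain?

A, merged: 07:45–09:55, 10:00–11:40, 15:40–16:35.
B, merged: 07:00–08:00, 09:40–10:55, 11:00–11:45, 13:55–15:30.
07:45–09:55 minus B → 08:00–09:40.
10:00–11:40 minus B → 10:55–11:00.
15:40–16:35: no B overlap → unchanged.

08:00–09:40, 10:55–11:00, 15:40–16:35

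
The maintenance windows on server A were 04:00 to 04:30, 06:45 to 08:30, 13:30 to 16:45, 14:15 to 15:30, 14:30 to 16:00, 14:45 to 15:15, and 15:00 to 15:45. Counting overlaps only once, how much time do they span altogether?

5 h 30 min

Merged: 04:00-04:30, 06:45-08:30, 13:30-16:45.
Lengths: 30 min + 1 h 45 min + 3 h 15 min = 5 h 30 min.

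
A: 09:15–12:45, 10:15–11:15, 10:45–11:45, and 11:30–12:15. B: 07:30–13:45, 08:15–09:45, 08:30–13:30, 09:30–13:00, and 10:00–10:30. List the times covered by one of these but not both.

07:30–09:15, 12:45–13:45

A, merged: 09:15–12:45.
B, merged: 07:30–13:45.
A but not B: none.
B but not A: 07:30–09:15, 12:45–13:45.
Combining gives A △ B.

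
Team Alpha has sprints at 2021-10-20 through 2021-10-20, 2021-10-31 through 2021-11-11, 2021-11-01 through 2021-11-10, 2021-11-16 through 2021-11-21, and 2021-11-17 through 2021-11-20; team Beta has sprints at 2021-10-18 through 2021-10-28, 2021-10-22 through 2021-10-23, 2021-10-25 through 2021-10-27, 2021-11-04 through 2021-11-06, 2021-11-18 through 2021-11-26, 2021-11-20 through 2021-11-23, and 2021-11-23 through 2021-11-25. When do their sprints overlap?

2021-10-20 through 2021-10-20, 2021-11-04 through 2021-11-06, 2021-11-18 through 2021-11-21

First set merges to 2021-10-20 through 2021-10-20, 2021-10-31 through 2021-11-11, 2021-11-16 through 2021-11-21.
Second set merges to 2021-10-18 through 2021-10-28, 2021-11-04 through 2021-11-06, 2021-11-18 through 2021-11-26.
2021-10-20 through 2021-10-20 overlaps B on 2021-10-20 through 2021-10-20.
2021-10-31 through 2021-11-11 overlaps B on 2021-11-04 through 2021-11-06.
2021-11-16 through 2021-11-21 overlaps B on 2021-11-18 through 2021-11-21.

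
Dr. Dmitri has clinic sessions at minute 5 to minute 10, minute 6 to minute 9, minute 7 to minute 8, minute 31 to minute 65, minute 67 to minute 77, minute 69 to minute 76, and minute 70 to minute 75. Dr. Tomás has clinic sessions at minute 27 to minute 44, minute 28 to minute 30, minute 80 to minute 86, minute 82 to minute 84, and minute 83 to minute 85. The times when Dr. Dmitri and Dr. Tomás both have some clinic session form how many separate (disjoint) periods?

1

A, merged: minute 5 to minute 10, minute 31 to minute 65, minute 67 to minute 77.
B, merged: minute 27 to minute 44, minute 80 to minute 86.
A ∩ B = minute 31 to minute 44.
That is 1 disjoint piece.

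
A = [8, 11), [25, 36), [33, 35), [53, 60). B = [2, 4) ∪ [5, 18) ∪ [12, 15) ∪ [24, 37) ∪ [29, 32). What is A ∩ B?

[8, 11) ∪ [25, 36)

Merge the first list: [8, 11), [25, 36), [53, 60).
Merge the second list: [2, 4), [5, 18), [24, 37).
[8, 11) ∩ B → [8, 11).
[25, 36) ∩ B → [25, 36).
[53, 60) meets no B interval.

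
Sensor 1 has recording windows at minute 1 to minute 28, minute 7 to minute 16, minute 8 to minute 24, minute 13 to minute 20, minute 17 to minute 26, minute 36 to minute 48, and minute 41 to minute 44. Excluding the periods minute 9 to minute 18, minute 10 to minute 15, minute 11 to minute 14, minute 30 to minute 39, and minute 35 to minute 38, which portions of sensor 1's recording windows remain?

minute 1 to minute 9, minute 18 to minute 28, minute 39 to minute 48

First set merges to minute 1 to minute 28, minute 36 to minute 48.
Second set merges to minute 9 to minute 18, minute 30 to minute 39.
minute 1 to minute 28 \ B = minute 1 to minute 9, minute 18 to minute 28.
minute 36 to minute 48 \ B = minute 39 to minute 48.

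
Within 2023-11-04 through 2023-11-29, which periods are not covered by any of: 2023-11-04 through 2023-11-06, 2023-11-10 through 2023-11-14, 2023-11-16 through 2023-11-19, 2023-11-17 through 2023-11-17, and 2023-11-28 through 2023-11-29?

2023-11-07 through 2023-11-09, 2023-11-15 through 2023-11-15, 2023-11-20 through 2023-11-27

After merging, the occupied span is 2023-11-04 through 2023-11-06, 2023-11-10 through 2023-11-14, 2023-11-16 through 2023-11-19, 2023-11-28 through 2023-11-29.
Complement within 2023-11-04 through 2023-11-29: 2023-11-07 through 2023-11-09, 2023-11-15 through 2023-11-15, 2023-11-20 through 2023-11-27.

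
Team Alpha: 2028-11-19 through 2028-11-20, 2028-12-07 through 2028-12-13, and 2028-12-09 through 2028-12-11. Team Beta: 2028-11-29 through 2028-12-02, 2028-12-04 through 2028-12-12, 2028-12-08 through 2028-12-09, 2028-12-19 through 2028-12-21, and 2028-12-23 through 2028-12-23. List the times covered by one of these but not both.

A, merged: 2028-11-19 through 2028-11-20, 2028-12-07 through 2028-12-13.
B, merged: 2028-11-29 through 2028-12-02, 2028-12-04 through 2028-12-12, 2028-12-19 through 2028-12-21, 2028-12-23 through 2028-12-23.
Only in the first: 2028-11-19 through 2028-11-20, 2028-12-13 through 2028-12-13.
Only in the second: 2028-11-29 through 2028-12-02, 2028-12-04 through 2028-12-06, 2028-12-19 through 2028-12-21, 2028-12-23 through 2028-12-23.
Together these are the periods covered by exactly one.

2028-11-19 through 2028-11-20, 2028-11-29 through 2028-12-02, 2028-12-04 through 2028-12-06, 2028-12-13 through 2028-12-13, 2028-12-19 through 2028-12-21, 2028-12-23 through 2028-12-23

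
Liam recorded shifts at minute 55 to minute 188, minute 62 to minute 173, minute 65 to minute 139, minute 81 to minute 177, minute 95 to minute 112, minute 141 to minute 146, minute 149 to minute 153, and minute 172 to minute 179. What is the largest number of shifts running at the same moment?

Sweep endpoints in order; track running count of active intervals.
Peak of 5 reached at minute 95.

5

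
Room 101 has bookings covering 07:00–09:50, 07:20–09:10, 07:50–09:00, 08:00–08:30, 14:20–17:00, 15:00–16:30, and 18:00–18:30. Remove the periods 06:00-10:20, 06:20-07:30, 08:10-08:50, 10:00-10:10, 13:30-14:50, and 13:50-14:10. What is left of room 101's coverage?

Merge the first list: 07:00-09:50, 14:20-17:00, 18:00-18:30.
Merge the second list: 06:00-10:20, 13:30-14:50.
07:00-09:50 lies entirely inside B → drops out.
14:20-17:00 with B removed leaves 14:50-17:00.
18:00-18:30 is untouched.

14:50-17:00, 18:00-18:30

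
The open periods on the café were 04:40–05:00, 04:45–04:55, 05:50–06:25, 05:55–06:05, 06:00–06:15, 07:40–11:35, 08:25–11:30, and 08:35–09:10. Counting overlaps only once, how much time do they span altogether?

4 h 50 min

Merged: 04:40–05:00, 05:50–06:25, 07:40–11:35.
Lengths: 20 min + 35 min + 3 h 55 min = 4 h 50 min.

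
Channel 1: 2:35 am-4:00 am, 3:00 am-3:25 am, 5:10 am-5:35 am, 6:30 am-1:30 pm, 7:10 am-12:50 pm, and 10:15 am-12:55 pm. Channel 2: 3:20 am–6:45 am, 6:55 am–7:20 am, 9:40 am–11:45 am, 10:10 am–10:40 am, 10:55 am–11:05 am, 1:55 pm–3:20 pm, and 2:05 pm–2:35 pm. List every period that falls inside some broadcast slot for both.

Merge the first list: 2:35 am–4:00 am, 5:10 am–5:35 am, 6:30 am–1:30 pm.
Merge the second list: 3:20 am–6:45 am, 6:55 am–7:20 am, 9:40 am–11:45 am, 1:55 pm–3:20 pm.
2:35 am–4:00 am overlaps B on 3:20 am–4:00 am.
5:10 am–5:35 am overlaps B on 5:10 am–5:35 am.
6:30 am–1:30 pm overlaps B on 6:30 am–6:45 am, 6:55 am–7:20 am, 9:40 am–11:45 am.

3:20 am–4:00 am, 5:10 am–5:35 am, 6:30 am–6:45 am, 6:55 am–7:20 am, 9:40 am–11:45 am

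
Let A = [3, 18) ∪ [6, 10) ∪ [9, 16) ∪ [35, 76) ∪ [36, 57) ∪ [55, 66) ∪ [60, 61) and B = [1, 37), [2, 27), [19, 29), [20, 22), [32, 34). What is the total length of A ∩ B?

First set merges to [3, 18), [35, 76).
Second set merges to [1, 37).
A ∩ B = [3, 18), [35, 37).
Total: 15 + 2 = 17.

17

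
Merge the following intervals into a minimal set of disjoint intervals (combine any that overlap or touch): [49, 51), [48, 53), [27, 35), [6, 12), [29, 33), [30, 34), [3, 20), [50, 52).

Sort by start: [3, 20), [6, 12), [27, 35), [29, 33), [30, 34), [48, 53), [49, 51), [50, 52).
[6, 12) overlaps/touches [3, 20) → extend to [3, 20).
[27, 35) is disjoint → start new block.
[29, 33) overlaps/touches [27, 35) → extend to [27, 35).
[30, 34) overlaps/touches [27, 35) → extend to [27, 35).
[48, 53) is disjoint → start new block.
[49, 51) overlaps/touches [48, 53) → extend to [48, 53).
[50, 52) overlaps/touches [48, 53) → extend to [48, 53).

[3, 20) ∪ [27, 35) ∪ [48, 53)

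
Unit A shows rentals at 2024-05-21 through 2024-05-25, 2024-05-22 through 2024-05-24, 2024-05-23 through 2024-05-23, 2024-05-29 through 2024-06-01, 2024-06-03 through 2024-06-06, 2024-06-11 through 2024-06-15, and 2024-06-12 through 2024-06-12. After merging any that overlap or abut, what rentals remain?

2024-05-21 through 2024-05-25, 2024-05-29 through 2024-06-01, 2024-06-03 through 2024-06-06, 2024-06-11 through 2024-06-15

2024-05-22 through 2024-05-24 overlaps/touches 2024-05-21 through 2024-05-25 → extend to 2024-05-21 through 2024-05-25.
2024-05-23 through 2024-05-23 overlaps/touches 2024-05-21 through 2024-05-25 → extend to 2024-05-21 through 2024-05-25.
2024-05-29 through 2024-06-01 is disjoint → start new block.
2024-06-03 through 2024-06-06 is disjoint → start new block.
2024-06-11 through 2024-06-15 is disjoint → start new block.
2024-06-12 through 2024-06-12 overlaps/touches 2024-06-11 through 2024-06-15 → extend to 2024-06-11 through 2024-06-15.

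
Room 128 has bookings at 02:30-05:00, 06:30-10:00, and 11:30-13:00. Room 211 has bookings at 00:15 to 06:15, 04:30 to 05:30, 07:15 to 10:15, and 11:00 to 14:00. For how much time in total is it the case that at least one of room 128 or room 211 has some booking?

Second set merges to 00:15-06:15, 07:15-10:15, 11:00-14:00.
A ∪ B = 00:15-06:15, 06:30-10:15, 11:00-14:00.
Total: 6 h + 3 h 45 min + 3 h = 12 h 45 min.

12 h 45 min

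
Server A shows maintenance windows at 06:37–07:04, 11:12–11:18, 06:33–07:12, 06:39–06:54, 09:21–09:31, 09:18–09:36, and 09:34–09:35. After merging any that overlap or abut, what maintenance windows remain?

06:33–07:12, 09:18–09:36, 11:12–11:18

Sort by start: 06:33–07:12, 06:37–07:04, 06:39–06:54, 09:18–09:36, 09:21–09:31, 09:34–09:35, 11:12–11:18.
06:37–07:04 overlaps/touches 06:33–07:12 → extend to 06:33–07:12.
06:39–06:54 overlaps/touches 06:33–07:12 → extend to 06:33–07:12.
09:18–09:36 is disjoint → start new block.
09:21–09:31 overlaps/touches 09:18–09:36 → extend to 09:18–09:36.
09:34–09:35 overlaps/touches 09:18–09:36 → extend to 09:18–09:36.
11:12–11:18 is disjoint → start new block.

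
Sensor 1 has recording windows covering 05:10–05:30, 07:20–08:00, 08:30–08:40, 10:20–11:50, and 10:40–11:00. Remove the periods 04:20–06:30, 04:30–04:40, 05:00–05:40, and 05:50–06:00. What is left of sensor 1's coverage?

07:20–08:00, 08:30–08:40, 10:20–11:50

Merge the first list: 05:10–05:30, 07:20–08:00, 08:30–08:40, 10:20–11:50.
Merge the second list: 04:20–06:30.
05:10–05:30: entirely removed.
07:20–08:00: nothing removed.
08:30–08:40: nothing removed.
10:20–11:50: nothing removed.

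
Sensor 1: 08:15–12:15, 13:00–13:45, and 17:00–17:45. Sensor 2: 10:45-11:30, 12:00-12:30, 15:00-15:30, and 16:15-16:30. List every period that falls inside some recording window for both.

08:15–12:15 meets the second set on 10:45–11:30, 12:00–12:15.
13:00–13:45: no overlap with the second set.
17:00–17:45: no overlap with the second set.

10:45–11:30, 12:00–12:15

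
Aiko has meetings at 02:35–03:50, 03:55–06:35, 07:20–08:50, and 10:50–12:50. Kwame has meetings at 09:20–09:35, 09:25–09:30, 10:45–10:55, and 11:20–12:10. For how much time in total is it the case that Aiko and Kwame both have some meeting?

55 min

B, merged: 09:20–09:35, 10:45–10:55, 11:20–12:10.
A ∩ B = 10:50–10:55, 11:20–12:10.
Total: 5 min + 50 min = 55 min.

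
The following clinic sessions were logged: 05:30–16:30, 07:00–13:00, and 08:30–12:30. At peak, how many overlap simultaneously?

3

Walk the sorted start/end points keeping a running depth.
The depth first hits 3 at 08:30.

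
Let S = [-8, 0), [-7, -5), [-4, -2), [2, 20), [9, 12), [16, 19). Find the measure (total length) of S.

26

Merged: [-8, 0), [2, 20).
Lengths: 8 + 18 = 26.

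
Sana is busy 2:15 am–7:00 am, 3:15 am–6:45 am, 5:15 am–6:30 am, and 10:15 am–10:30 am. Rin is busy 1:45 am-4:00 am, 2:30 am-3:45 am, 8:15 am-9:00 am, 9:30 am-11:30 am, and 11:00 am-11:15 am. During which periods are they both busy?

First set merges to 2:15 am–7:00 am, 10:15 am–10:30 am.
Second set merges to 1:45 am–4:00 am, 8:15 am–9:00 am, 9:30 am–11:30 am.
2:15 am–7:00 am meets the second set on 2:15 am–4:00 am.
10:15 am–10:30 am meets the second set on 10:15 am–10:30 am.

2:15 am–4:00 am, 10:15 am–10:30 am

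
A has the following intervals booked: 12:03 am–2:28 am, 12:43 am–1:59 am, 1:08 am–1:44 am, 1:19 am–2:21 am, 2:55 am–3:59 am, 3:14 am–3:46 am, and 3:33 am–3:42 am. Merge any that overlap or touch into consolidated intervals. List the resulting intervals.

12:03 am–2:28 am, 2:55 am–3:59 am

12:43 am–1:59 am overlaps/touches 12:03 am–2:28 am → extend to 12:03 am–2:28 am.
1:08 am–1:44 am overlaps/touches 12:03 am–2:28 am → extend to 12:03 am–2:28 am.
1:19 am–2:21 am overlaps/touches 12:03 am–2:28 am → extend to 12:03 am–2:28 am.
2:55 am–3:59 am is disjoint → start new block.
3:14 am–3:46 am overlaps/touches 2:55 am–3:59 am → extend to 2:55 am–3:59 am.
3:33 am–3:42 am overlaps/touches 2:55 am–3:59 am → extend to 2:55 am–3:59 am.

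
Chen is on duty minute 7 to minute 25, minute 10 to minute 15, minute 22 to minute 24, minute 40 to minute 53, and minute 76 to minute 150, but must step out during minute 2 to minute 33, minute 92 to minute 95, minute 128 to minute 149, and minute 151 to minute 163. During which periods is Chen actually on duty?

minute 40 to minute 53, minute 76 to minute 92, minute 95 to minute 128, minute 149 to minute 150

First set merges to minute 7 to minute 25, minute 40 to minute 53, minute 76 to minute 150.
minute 7 to minute 25: fully covered by B → removed.
minute 40 to minute 53: no B overlap → unchanged.
minute 76 to minute 150 minus B → minute 76 to minute 92, minute 95 to minute 128, minute 149 to minute 150.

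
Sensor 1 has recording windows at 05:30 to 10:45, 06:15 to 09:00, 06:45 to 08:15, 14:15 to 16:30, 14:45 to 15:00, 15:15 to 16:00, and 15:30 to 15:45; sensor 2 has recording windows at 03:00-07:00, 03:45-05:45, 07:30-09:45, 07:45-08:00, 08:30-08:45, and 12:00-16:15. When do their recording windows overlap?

05:30–07:00, 07:30–09:45, 14:15–16:15

Merge the first list: 05:30–10:45, 14:15–16:30.
Merge the second list: 03:00–07:00, 07:30–09:45, 12:00–16:15.
05:30–10:45 ∩ B → 05:30–07:00, 07:30–09:45.
14:15–16:30 ∩ B → 14:15–16:15.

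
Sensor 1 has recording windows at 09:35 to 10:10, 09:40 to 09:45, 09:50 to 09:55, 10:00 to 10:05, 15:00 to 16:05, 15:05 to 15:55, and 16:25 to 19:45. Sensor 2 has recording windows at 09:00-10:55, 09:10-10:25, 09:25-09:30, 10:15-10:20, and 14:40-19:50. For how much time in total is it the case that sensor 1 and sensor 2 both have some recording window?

Merge the first list: 09:35–10:10, 15:00–16:05, 16:25–19:45.
Merge the second list: 09:00–10:55, 14:40–19:50.
A ∩ B = 09:35–10:10, 15:00–16:05, 16:25–19:45.
Total: 35 min + 1 h 5 min + 3 h 20 min = 5 h.

5 h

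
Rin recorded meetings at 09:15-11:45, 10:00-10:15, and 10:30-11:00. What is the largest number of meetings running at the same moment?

2

Walk the sorted start/end points keeping a running depth.
The depth first hits 2 at 10:00.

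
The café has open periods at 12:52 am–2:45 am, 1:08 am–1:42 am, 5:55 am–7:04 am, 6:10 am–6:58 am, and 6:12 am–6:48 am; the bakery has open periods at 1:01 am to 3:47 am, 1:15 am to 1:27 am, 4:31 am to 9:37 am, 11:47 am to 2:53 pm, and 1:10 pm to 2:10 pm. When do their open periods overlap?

First set merges to 12:52 am-2:45 am, 5:55 am-7:04 am.
Second set merges to 1:01 am-3:47 am, 4:31 am-9:37 am, 11:47 am-2:53 pm.
12:52 am-2:45 am ∩ B → 1:01 am-2:45 am.
5:55 am-7:04 am ∩ B → 5:55 am-7:04 am.

1:01 am-2:45 am, 5:55 am-7:04 am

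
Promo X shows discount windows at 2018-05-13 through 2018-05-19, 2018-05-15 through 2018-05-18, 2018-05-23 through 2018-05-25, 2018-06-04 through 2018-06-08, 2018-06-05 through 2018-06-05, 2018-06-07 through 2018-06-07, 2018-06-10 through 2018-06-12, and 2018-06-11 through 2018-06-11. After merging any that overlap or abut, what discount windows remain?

2018-05-15 through 2018-05-18 overlaps/touches 2018-05-13 through 2018-05-19 → extend to 2018-05-13 through 2018-05-19.
2018-05-23 through 2018-05-25 is disjoint → start new block.
2018-06-04 through 2018-06-08 is disjoint → start new block.
2018-06-05 through 2018-06-05 overlaps/touches 2018-06-04 through 2018-06-08 → extend to 2018-06-04 through 2018-06-08.
2018-06-07 through 2018-06-07 overlaps/touches 2018-06-04 through 2018-06-08 → extend to 2018-06-04 through 2018-06-08.
2018-06-10 through 2018-06-12 is disjoint → start new block.
2018-06-11 through 2018-06-11 overlaps/touches 2018-06-10 through 2018-06-12 → extend to 2018-06-10 through 2018-06-12.

2018-05-13 through 2018-05-19, 2018-05-23 through 2018-05-25, 2018-06-04 through 2018-06-08, 2018-06-10 through 2018-06-12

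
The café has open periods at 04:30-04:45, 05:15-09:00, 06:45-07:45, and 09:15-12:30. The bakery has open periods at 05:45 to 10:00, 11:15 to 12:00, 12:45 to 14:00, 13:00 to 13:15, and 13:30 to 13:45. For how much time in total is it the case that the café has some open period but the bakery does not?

2 h 30 min

Merge the first list: 04:30–04:45, 05:15–09:00, 09:15–12:30.
Merge the second list: 05:45–10:00, 11:15–12:00, 12:45–14:00.
A \ B = 04:30–04:45, 05:15–05:45, 10:00–11:15, 12:00–12:30.
Total: 15 min + 30 min + 1 h 15 min + 30 min = 2 h 30 min.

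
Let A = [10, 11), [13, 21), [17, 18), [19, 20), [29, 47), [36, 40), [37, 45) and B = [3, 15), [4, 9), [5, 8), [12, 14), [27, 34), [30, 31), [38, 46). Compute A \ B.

A, merged: [10, 11), [13, 21), [29, 47).
B, merged: [3, 15), [27, 34), [38, 46).
[10, 11): entirely removed.
[13, 21) \ B = [15, 21).
[29, 47) \ B = [34, 38), [46, 47).

[15, 21) ∪ [34, 38) ∪ [46, 47)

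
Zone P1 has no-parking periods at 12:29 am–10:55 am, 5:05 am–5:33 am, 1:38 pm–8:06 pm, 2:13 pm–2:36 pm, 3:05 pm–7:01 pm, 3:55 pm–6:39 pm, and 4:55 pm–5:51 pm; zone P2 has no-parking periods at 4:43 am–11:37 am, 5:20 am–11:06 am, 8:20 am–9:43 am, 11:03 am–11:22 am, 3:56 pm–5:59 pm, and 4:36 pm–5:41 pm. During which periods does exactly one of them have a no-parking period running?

First set merges to 12:29 am-10:55 am, 1:38 pm-8:06 pm.
Second set merges to 4:43 am-11:37 am, 3:56 pm-5:59 pm.
A but not B: 12:29 am-4:43 am, 1:38 pm-3:56 pm, 5:59 pm-8:06 pm.
B but not A: 10:55 am-11:37 am.
Combining gives A △ B.

12:29 am-4:43 am, 10:55 am-11:37 am, 1:38 pm-3:56 pm, 5:59 pm-8:06 pm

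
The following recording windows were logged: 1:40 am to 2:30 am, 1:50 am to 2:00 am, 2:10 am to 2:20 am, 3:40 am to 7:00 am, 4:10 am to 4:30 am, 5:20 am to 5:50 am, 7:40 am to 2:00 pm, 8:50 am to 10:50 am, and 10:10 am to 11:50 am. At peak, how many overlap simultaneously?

Sweep endpoints in order; track running count of active intervals.
Peak of 3 reached at 10:10 am.

3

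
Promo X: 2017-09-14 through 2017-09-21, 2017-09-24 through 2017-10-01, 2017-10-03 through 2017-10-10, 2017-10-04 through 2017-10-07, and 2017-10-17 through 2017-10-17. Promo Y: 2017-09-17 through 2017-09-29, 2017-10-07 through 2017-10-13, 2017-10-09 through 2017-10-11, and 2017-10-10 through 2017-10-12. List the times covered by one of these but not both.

Merge the first list: 2017-09-14 through 2017-09-21, 2017-09-24 through 2017-10-01, 2017-10-03 through 2017-10-10, 2017-10-17 through 2017-10-17.
Merge the second list: 2017-09-17 through 2017-09-29, 2017-10-07 through 2017-10-13.
A but not B: 2017-09-14 through 2017-09-16, 2017-09-30 through 2017-10-01, 2017-10-03 through 2017-10-06, 2017-10-17 through 2017-10-17.
B but not A: 2017-09-22 through 2017-09-23, 2017-10-11 through 2017-10-13.
Combining gives A △ B.

2017-09-14 through 2017-09-16, 2017-09-22 through 2017-09-23, 2017-09-30 through 2017-10-01, 2017-10-03 through 2017-10-06, 2017-10-11 through 2017-10-13, 2017-10-17 through 2017-10-17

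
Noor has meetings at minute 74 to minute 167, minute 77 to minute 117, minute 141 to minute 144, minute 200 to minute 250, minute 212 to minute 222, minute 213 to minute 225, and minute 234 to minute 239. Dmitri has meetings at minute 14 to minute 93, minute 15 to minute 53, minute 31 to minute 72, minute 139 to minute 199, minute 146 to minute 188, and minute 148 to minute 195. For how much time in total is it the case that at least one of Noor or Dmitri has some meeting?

First set merges to minute 74 to minute 167, minute 200 to minute 250.
Second set merges to minute 14 to minute 93, minute 139 to minute 199.
A ∪ B = minute 14 to minute 199, minute 200 to minute 250.
Total: 185 minutes + 50 minutes = 235 minutes.

235 minutes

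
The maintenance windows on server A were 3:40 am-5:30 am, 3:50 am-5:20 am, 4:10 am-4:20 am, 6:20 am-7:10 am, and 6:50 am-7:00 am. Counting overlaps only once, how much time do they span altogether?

Merged: 3:40 am-5:30 am, 6:20 am-7:10 am.
Lengths: 1 h 50 min + 50 min = 2 h 40 min.

2 h 40 min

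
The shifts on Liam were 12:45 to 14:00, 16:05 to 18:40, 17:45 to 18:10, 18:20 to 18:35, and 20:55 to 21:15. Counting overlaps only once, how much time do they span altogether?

Merged: 12:45–14:00, 16:05–18:40, 20:55–21:15.
Lengths: 1 h 15 min + 2 h 35 min + 20 min = 4 h 10 min.

4 h 10 min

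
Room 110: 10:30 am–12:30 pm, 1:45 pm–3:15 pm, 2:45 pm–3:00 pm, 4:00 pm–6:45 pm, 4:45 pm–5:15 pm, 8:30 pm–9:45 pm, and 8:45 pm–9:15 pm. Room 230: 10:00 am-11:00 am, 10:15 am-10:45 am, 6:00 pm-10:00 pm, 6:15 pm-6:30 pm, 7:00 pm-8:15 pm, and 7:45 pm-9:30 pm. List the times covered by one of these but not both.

10:00 am–10:30 am, 11:00 am–12:30 pm, 1:45 pm–3:15 pm, 4:00 pm–6:00 pm, 6:45 pm–8:30 pm, 9:45 pm–10:00 pm

Merge the first list: 10:30 am–12:30 pm, 1:45 pm–3:15 pm, 4:00 pm–6:45 pm, 8:30 pm–9:45 pm.
Merge the second list: 10:00 am–11:00 am, 6:00 pm–10:00 pm.
A but not B: 11:00 am–12:30 pm, 1:45 pm–3:15 pm, 4:00 pm–6:00 pm.
B but not A: 10:00 am–10:30 am, 6:45 pm–8:30 pm, 9:45 pm–10:00 pm.
Combining gives A △ B.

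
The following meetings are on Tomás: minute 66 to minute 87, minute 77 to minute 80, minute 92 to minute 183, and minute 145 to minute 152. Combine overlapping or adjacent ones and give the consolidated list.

minute 77 to minute 80 overlaps/touches minute 66 to minute 87 → extend to minute 66 to minute 87.
minute 92 to minute 183 is disjoint → start new block.
minute 145 to minute 152 overlaps/touches minute 92 to minute 183 → extend to minute 92 to minute 183.

minute 66 to minute 87, minute 92 to minute 183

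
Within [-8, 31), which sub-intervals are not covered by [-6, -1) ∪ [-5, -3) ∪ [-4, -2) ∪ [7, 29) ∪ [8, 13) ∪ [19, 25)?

[-8, -6) ∪ [-1, 7) ∪ [29, 31)

Covered (merged): [-6, -1), [7, 29).
Complement within [-8, 31): [-8, -6), [-1, 7), [29, 31).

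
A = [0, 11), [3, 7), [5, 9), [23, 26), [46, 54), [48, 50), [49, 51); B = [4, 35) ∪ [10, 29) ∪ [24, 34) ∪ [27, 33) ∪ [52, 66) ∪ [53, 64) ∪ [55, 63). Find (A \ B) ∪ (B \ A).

Merge the first list: [0, 11), [23, 26), [46, 54).
Merge the second list: [4, 35), [52, 66).
Only in the first: [0, 4), [46, 52).
Only in the second: [11, 23), [26, 35), [54, 66).
Together these are the periods covered by exactly one.

[0, 4) ∪ [11, 23) ∪ [26, 35) ∪ [46, 52) ∪ [54, 66)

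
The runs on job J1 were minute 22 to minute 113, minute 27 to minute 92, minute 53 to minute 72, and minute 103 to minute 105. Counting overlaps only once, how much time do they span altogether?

Merged: minute 22 to minute 113.
Length: 91 minutes.

91 minutes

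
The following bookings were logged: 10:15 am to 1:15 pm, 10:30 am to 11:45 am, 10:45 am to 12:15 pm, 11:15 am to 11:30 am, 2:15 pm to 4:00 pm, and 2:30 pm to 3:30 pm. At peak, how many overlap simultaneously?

At 11:15 am, 4 of the intervals are simultaneously active.
No point has more.

4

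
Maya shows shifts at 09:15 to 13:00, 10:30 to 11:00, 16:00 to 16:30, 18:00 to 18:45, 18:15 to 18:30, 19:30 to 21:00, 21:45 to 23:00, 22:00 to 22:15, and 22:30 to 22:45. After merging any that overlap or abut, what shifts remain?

09:15–13:00, 16:00–16:30, 18:00–18:45, 19:30–21:00, 21:45–23:00

10:30–11:00 overlaps/touches 09:15–13:00 → extend to 09:15–13:00.
16:00–16:30 is disjoint → start new block.
18:00–18:45 is disjoint → start new block.
18:15–18:30 overlaps/touches 18:00–18:45 → extend to 18:00–18:45.
19:30–21:00 is disjoint → start new block.
21:45–23:00 is disjoint → start new block.
22:00–22:15 overlaps/touches 21:45–23:00 → extend to 21:45–23:00.
22:30–22:45 overlaps/touches 21:45–23:00 → extend to 21:45–23:00.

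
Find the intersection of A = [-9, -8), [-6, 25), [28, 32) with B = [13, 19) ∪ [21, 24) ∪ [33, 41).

[-9, -8) meets no B interval.
[-6, 25) ∩ B → [13, 19), [21, 24).
[28, 32) meets no B interval.

[13, 19) ∪ [21, 24)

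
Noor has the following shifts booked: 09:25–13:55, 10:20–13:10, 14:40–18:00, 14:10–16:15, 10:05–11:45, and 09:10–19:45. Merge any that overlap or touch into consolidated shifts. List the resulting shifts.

09:10–19:45

Sort by start: 09:10–19:45, 09:25–13:55, 10:05–11:45, 10:20–13:10, 14:10–16:15, 14:40–18:00.
09:25–13:55 overlaps/touches 09:10–19:45 → extend to 09:10–19:45.
10:05–11:45 overlaps/touches 09:10–19:45 → extend to 09:10–19:45.
10:20–13:10 overlaps/touches 09:10–19:45 → extend to 09:10–19:45.
14:10–16:15 overlaps/touches 09:10–19:45 → extend to 09:10–19:45.
14:40–18:00 overlaps/touches 09:10–19:45 → extend to 09:10–19:45.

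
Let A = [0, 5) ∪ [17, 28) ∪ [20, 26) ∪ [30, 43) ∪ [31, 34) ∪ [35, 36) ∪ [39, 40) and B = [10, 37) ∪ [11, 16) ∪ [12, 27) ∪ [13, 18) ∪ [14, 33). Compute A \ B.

A, merged: [0, 5), [17, 28), [30, 43).
B, merged: [10, 37).
[0, 5): nothing removed.
[17, 28): entirely removed.
[30, 43) \ B = [37, 43).

[0, 5) ∪ [37, 43)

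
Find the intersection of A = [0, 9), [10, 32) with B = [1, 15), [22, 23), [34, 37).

[1, 9) ∪ [10, 15) ∪ [22, 23)

[0, 9) meets the second set on [1, 9).
[10, 32) meets the second set on [10, 15), [22, 23).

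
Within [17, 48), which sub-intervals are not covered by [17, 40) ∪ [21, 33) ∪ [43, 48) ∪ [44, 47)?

Covered (merged): [17, 40), [43, 48).
Uncovered inside [17, 48): [40, 43).

[40, 43)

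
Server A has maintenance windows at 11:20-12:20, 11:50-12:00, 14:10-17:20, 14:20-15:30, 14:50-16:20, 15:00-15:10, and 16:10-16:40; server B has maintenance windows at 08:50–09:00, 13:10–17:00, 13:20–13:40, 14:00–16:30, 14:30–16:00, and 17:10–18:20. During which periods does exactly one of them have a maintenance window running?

08:50–09:00, 11:20–12:20, 13:10–14:10, 17:00–17:10, 17:20–18:20

Merge the first list: 11:20–12:20, 14:10–17:20.
Merge the second list: 08:50–09:00, 13:10–17:00, 17:10–18:20.
Only in the first: 11:20–12:20, 17:00–17:10.
Only in the second: 08:50–09:00, 13:10–14:10, 17:20–18:20.
Together these are the periods covered by exactly one.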